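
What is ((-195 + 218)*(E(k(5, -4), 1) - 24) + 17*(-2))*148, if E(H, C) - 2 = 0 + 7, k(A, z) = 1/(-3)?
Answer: -56092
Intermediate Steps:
k(A, z) = -1/3
E(H, C) = 9 (E(H, C) = 2 + (0 + 7) = 2 + 7 = 9)
((-195 + 218)*(E(k(5, -4), 1) - 24) + 17*(-2))*148 = ((-195 + 218)*(9 - 24) + 17*(-2))*148 = (23*(-15) - 34)*148 = (-345 - 34)*148 = -379*148 = -56092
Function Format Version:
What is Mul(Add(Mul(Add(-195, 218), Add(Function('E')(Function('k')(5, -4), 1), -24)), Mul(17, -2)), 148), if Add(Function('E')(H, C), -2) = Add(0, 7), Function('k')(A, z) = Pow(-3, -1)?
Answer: -56092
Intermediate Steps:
Function('k')(A, z) = Rational(-1, 3)
Function('E')(H, C) = 9 (Function('E')(H, C) = Add(2, Add(0, 7)) = Add(2, 7) = 9)
Mul(Add(Mul(Add(-195, 218), Add(Function('E')(Function('k')(5, -4), 1), -24)), Mul(17, -2)), 148) = Mul(Add(Mul(Add(-195, 218), Add(9, -24)), Mul(17, -2)), 148) = Mul(Add(Mul(23, -15), -34), 148) = Mul(Add(-345, -34), 148) = Mul(-379, 148) = -56092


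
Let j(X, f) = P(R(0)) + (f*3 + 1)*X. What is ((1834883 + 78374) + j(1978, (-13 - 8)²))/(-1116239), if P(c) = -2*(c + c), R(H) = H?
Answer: -4532129/1116239 ≈ -4.0602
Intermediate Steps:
P(c) = -4*c
j(X, f) = X*(1 + 3*f) (j(X, f) = -4*0 + (f*3 + 1)*X = 0 + (3*f + 1)*X = 0 + (1 + 3*f)*X = 0 + X*(1 + 3*f) = X*(1 + 3*f))
((1834883 + 78374) + j(1978, (-13 - 8)²))/(-1116239) = ((1834883 + 78374) + 1978*(1 + 3*(-13 - 8)²))/(-1116239) = (1913257 + 1978*(1 + 3*(-21)²))*(-1/1116239) = (1913257 + 1978*(1 + 3*441))*(-1/1116239) = (1913257 + 1978*(1 + 1323))*(-1/1116239) = (1913257 + 1978*1324)*(-1/1116239) = (1913257 + 2618872)*(-1/1116239) = 4532129*(-1/1116239) = -4532129/1116239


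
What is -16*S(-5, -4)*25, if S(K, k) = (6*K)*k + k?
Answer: -46400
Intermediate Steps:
S(K, k) = k + 6*K*k (S(K, k) = 6*K*k + k = k + 6*K*k)
-16*S(-5, -4)*25 = -(-64)*(1 + 6*(-5))*25 = -(-64)*(1 - 30)*25 = -(-64)*(-29)*25 = -16*116*25 = -1856*25 = -46400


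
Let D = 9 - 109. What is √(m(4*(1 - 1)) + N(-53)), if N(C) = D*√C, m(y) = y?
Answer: 10*53^(¼)*√(-I) ≈ 19.079 - 19.079*I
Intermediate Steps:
D = -100
N(C) = -100*√C
√(m(4*(1 - 1)) + N(-53)) = √(4*(1 - 1) - 100*I*√53) = √(4*0 - 100*I*√53) = √(0 - 100*I*√53) = √(-100*I*√53) = 10*53^(¼)*√(-I)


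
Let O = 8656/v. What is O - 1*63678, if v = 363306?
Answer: -11567295406/181653 ≈ -63678.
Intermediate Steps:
O = 4328/181653 (O = 8656/363306 = 8656*(1/363306) = 4328/181653 ≈ 0.023826)
O - 1*63678 = 4328/181653 - 1*63678 = 4328/181653 - 63678 = -11567295406/181653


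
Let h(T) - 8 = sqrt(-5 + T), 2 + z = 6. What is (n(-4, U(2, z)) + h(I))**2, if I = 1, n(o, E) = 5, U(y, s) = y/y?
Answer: 165 + 52*I ≈ 165.0 + 52.0*I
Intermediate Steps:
z = 4 (z = -2 + 6 = 4)
U(y, s) = 1
h(T) = 8 + sqrt(-5 + T)
(n(-4, U(2, z)) + h(I))**2 = (5 + (8 + sqrt(-5 + 1)))**2 = (5 + (8 + sqrt(-4)))**2 = (5 + (8 + 2*I))**2 = (13 + 2*I)**2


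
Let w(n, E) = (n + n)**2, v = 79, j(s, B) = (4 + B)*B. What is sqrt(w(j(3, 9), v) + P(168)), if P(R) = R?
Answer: 2*sqrt(13731) ≈ 234.36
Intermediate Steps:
j(s, B) = B*(4 + B)
w(n, E) = 4*n**2 (w(n, E) = (2*n)**2 = 4*n**2)
sqrt(w(j(3, 9), v) + P(168)) = sqrt(4*(9*(4 + 9))**2 + 168) = sqrt(4*(9*13)**2 + 168) = sqrt(4*117**2 + 168) = sqrt(4*13689 + 168) = sqrt(54756 + 168) = sqrt(54924) = 2*sqrt(13731)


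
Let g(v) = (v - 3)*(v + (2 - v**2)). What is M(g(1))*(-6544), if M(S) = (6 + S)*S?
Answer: 52352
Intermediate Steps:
g(v) = (-3 + v)*(2 + v - v**2)
M(S) = S*(6 + S)
M(g(1))*(-6544) = ((-6 - 1*1 - 1*1**3 + 4*1**2)*(6 + (-6 - 1*1 - 1*1**3 + 4*1**2)))*(-6544) = ((-6 - 1 - 1*1 + 4*1)*(6 + (-6 - 1 - 1*1 + 4*1)))*(-6544) = ((-6 - 1 - 1 + 4)*(6 + (-6 - 1 - 1 + 4)))*(-6544) = -4*(6 - 4)*(-6544) = -4*2*(-6544) = -8*(-6544) = 52352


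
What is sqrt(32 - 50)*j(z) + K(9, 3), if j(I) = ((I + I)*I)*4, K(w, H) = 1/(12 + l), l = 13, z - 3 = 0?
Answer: 1/25 + 216*I*sqrt(2) ≈ 0.04 + 305.47*I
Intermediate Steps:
z = 3 (z = 3 + 0 = 3)
K(w, H) = 1/25 (K(w, H) = 1/(12 + 13) = 1/25)
j(I) = 8*I**2 (j(I) = ((2*I)*I)*4 = (2*I**2)*4 = 8*I**2)
sqrt(32 - 50)*j(z) + K(9, 3) = sqrt(32 - 50)*(8*3**2) + 1/25 = sqrt(-18)*(8*9) + 1/25 = (3*I*sqrt(2))*72 + 1/25 = 216*I*sqrt(2) + 1/25 = 1/25 + 216*I*sqrt(2)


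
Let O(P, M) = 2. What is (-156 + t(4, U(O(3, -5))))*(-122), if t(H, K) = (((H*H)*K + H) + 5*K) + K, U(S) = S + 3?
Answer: 5124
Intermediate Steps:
U(S) = 3 + S
t(H, K) = H + 6*K + K*H**2 (t(H, K) = ((H**2*K + H) + 5*K) + K = ((K*H**2 + H) + 5*K) + K = ((H + K*H**2) + 5*K) + K = (H + 5*K + K*H**2) + K = H + 6*K + K*H**2)
(-156 + t(4, U(O(3, -5))))*(-122) = (-156 + (4 + 6*(3 + 2) + (3 + 2)*4**2))*(-122) = (-156 + (4 + 6*5 + 5*16))*(-122) = (-156 + (4 + 30 + 80))*(-122) = (-156 + 114)*(-122) = -42*(-122) = 5124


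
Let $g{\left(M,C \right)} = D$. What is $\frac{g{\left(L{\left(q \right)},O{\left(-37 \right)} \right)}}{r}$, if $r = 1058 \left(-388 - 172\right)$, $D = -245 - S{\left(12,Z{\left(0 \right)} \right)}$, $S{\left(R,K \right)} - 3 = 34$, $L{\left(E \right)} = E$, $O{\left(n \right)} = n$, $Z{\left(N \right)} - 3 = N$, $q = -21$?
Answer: $\frac{141}{296240} \approx 0.00047597$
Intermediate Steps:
$Z{\left(N \right)} = 3 + N$
$S{\left(R,K \right)} = 37$ ($S{\left(R,K \right)} = 3 + 34 = 37$)
$D = -282$ ($D = -245 - 37 = -282$)
$r = -592480$ ($r = 1058 \left(-560\right) = -592480$)
$g{\left(M,C \right)} = -282$
$\frac{g{\left(L{\left(q \right)},O{\left(-37 \right)} \right)}}{r} = - \frac{282}{-592480} = \left(-282\right) \left(- \frac{1}{592480}\right) = \frac{141}{296240}$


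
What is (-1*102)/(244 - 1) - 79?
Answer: -6433/81 ≈ -79.420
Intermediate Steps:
(-1*102)/(244 - 1) - 79 = -102/243 - 79 = -102*1/243 - 79 = -34/81 - 79 = -6433/81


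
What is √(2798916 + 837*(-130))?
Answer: √2690106 ≈ 1640.2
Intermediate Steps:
√(2798916 + 837*(-130)) = √(2798916 - 108810) = √2690106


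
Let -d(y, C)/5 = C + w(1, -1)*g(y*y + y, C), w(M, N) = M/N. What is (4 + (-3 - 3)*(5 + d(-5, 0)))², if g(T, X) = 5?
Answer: 30976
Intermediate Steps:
d(y, C) = 25 - 5*C (d(y, C) = -5*(C + (1/(-1))*5) = -5*(C + (1*(-1))*5) = -5*(C - 1*5) = -5*(C - 5) = -5*(-5 + C) = 25 - 5*C)
(4 + (-3 - 3)*(5 + d(-5, 0)))² = (4 + (-3 - 3)*(5 + (25 - 5*0)))² = (4 - 6*(5 + (25 + 0)))² = (4 - 6*(5 + 25))² = (4 - 6*30)² = (4 - 180)² = (-176)² = 30976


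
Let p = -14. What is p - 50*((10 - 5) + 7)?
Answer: -614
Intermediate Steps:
p - 50*((10 - 5) + 7) = -14 - 50*((10 - 5) + 7) = -14 - 50*(5 + 7) = -14 - 50*12 = -14 - 600 = -614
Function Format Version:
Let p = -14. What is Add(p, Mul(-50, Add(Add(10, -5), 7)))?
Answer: -614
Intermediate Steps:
Add(p, Mul(-50, Add(Add(10, -5), 7))) = Add(-14, Mul(-50, Add(Add(10, -5), 7))) = Add(-14, Mul(-50, Add(5, 7))) = Add(-14, Mul(-50, 12)) = Add(-14, -600) = -614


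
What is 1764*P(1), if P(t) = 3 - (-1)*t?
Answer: 7056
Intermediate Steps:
P(t) = 3 + t
1764*P(1) = 1764*(3 + 1) = 1764*4 = 7056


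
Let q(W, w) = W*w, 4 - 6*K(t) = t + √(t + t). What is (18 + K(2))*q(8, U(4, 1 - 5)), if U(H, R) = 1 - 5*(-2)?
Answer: 1584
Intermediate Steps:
U(H, R) = 11 (U(H, R) = 1 + 10 = 11)
K(t) = ⅔ - t/6 - √2*√t/6 (K(t) = ⅔ - (t + √(t + t))/6 = ⅔ - (t + √(2*t))/6 = ⅔ - (t + √2*√t)/6 = ⅔ + (-t/6 - √2*√t/6) = ⅔ - t/6 - √2*√t/6)
(18 + K(2))*q(8, U(4, 1 - 5)) = (18 + (⅔ - ⅙*2 - √2*√2/6))*(8*11) = (18 + (⅔ - ⅓ - ⅓))*88 = (18 + 0)*88 = 18*88 = 1584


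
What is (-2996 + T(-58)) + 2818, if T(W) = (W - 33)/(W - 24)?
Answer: -14505/82 ≈ -176.89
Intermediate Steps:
T(W) = (-33 + W)/(-24 + W)
(-2996 + T(-58)) + 2818 = (-2996 + (-33 - 58)/(-24 - 58)) + 2818 = (-2996 - 91/(-82)) + 2818 = (-2996 - 1/82*(-91)) + 2818 = (-2996 + 91/82) + 2818 = -245581/82 + 2818 = -14505/82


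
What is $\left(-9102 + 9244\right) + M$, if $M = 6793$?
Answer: $6935$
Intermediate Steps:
$\left(-9102 + 9244\right) + M = \left(-9102 + 9244\right) + 6793 = 142 + 6793 = 6935$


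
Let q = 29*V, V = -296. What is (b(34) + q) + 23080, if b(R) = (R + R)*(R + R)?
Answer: 19120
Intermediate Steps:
q = -8584 (q = 29*(-296) = -8584)
b(R) = 4*R² (b(R) = (2*R)*(2*R) = 4*R²)
(b(34) + q) + 23080 = (4*34² - 8584) + 23080 = (4*1156 - 8584) + 23080 = (4624 - 8584) + 23080 = -3960 + 23080 = 19120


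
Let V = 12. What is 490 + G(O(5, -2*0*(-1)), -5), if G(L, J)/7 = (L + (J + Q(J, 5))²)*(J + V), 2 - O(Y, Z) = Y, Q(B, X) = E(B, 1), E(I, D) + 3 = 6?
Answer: 539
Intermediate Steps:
E(I, D) = 3 (E(I, D) = -3 + 6 = 3)
Q(B, X) = 3
O(Y, Z) = 2 - Y
G(L, J) = 7*(12 + J)*(L + (3 + J)²) (G(L, J) = 7*((L + (J + 3)²)*(J + 12)) = 7*((L + (3 + J)²)*(12 + J)) = 7*((12 + J)*(L + (3 + J)²)) = 7*(12 + J)*(L + (3 + J)²))
490 + G(O(5, -2*0*(-1)), -5) = 490 + (84*(2 - 1*5) + 84*(3 - 5)² + 7*(-5)*(2 - 1*5) + 7*(-5)*(3 - 5)²) = 490 + (84*(2 - 5) + 84*(-2)² + 7*(-5)*(2 - 5) + 7*(-5)*(-2)²) = 490 + (84*(-3) + 84*4 + 7*(-5)*(-3) + 7*(-5)*4) = 490 + (-252 + 336 + 105 - 140) = 490 + 49 = 539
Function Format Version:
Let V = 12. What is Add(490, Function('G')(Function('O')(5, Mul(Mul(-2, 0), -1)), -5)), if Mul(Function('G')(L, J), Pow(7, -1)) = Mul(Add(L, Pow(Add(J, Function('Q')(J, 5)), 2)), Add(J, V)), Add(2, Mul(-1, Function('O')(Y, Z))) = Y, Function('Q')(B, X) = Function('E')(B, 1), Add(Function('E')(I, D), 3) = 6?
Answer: 539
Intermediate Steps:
Function('E')(I, D) = 3 (Function('E')(I, D) = Add(-3, 6) = 3)
Function('Q')(B, X) = 3
Function('O')(Y, Z) = Add(2, Mul(-1, Y))
Function('G')(L, J) = Mul(7, Add(12, J), Add(L, Pow(Add(3, J), 2))) (Function('G')(L, J) = Mul(7, Mul(Add(L, Pow(Add(J, 3), 2)), Add(J, 12))) = Mul(7, Mul(Add(L, Pow(Add(3, J), 2)), Add(12, J))) = Mul(7, Mul(Add(12, J), Add(L, Pow(Add(3, J), 2)))) = Mul(7, Add(12, J), Add(L, Pow(Add(3, J), 2))))
Add(490, Function('G')(Function('O')(5, Mul(Mul(-2, 0), -1)), -5)) = Add(490, Add(Mul(84, Add(2, Mul(-1, 5))), Mul(84, Pow(Add(3, -5), 2)), Mul(7, -5, Add(2, Mul(-1, 5))), Mul(7, -5, Pow(Add(3, -5), 2)))) = Add(490, Add(Mul(84, Add(2, -5)), Mul(84, Pow(-2, 2)), Mul(7, -5, Add(2, -5)), Mul(7, -5, Pow(-2, 2)))) = Add(490, Add(Mul(84, -3), Mul(84, 4), Mul(7, -5, -3), Mul(7, -5, 4))) = Add(490, Add(-252, 336, 105, -140)) = Add(490, 49) = 539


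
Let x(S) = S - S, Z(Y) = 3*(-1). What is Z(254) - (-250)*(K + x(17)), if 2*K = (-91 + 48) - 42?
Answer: -10628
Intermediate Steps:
Z(Y) = -3
K = -85/2 (K = ((-91 + 48) - 42)/2 = (-43 - 42)/2 = (½)*(-85) = -85/2 ≈ -42.500)
x(S) = 0
Z(254) - (-250)*(K + x(17)) = -3 - (-250)*(-85/2 + 0) = -3 - (-250)*(-85)/2 = -3 - 1*10625 = -3 - 10625 = -10628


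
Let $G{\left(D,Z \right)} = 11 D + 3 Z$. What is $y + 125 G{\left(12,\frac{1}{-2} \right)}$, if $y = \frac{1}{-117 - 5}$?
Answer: $\frac{995062}{61} \approx 16312.0$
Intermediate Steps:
$y = - \frac{1}{122}$ ($y = \frac{1}{-122} = - \frac{1}{122} \approx -0.0081967$)
$G{\left(D,Z \right)} = 3 Z + 11 D$
$y + 125 G{\left(12,\frac{1}{-2} \right)} = - \frac{1}{122} + 125 \left(\frac{3}{-2} + 11 \cdot 12\right) = - \frac{1}{122} + 125 \left(3 \left(- \frac{1}{2}\right) + 132\right) = - \frac{1}{122} + 125 \left(- \frac{3}{2} + 132\right) = - \frac{1}{122} + 125 \cdot \frac{261}{2} = - \frac{1}{122} + \frac{32625}{2} = \frac{995062}{61}$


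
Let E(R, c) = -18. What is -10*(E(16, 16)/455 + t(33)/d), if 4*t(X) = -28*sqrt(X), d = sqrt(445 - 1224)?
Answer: 36/91 - 70*I*sqrt(25707)/779 ≈ 0.3956 - 14.407*I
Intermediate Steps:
d = I*sqrt(779) (d = sqrt(-779) = I*sqrt(779) ≈ 27.911*I)
t(X) = -7*sqrt(X) (t(X) = (-28*sqrt(X))/4 = -7*sqrt(X))
-10*(E(16, 16)/455 + t(33)/d) = -10*(-18/455 + (-7*sqrt(33))/((I*sqrt(779)))) = -10*(-18*1/455 + (-7*sqrt(33))*(-I*sqrt(779)/779)) = -10*(-18/455 + 7*I*sqrt(25707)/779) = 36/91 - 70*I*sqrt(25707)/779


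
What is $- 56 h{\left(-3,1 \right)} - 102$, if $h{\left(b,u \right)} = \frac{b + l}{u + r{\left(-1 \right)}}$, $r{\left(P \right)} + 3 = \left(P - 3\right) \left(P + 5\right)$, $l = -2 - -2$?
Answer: $- \frac{334}{3} \approx -111.33$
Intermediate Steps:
$l = 0$ ($l = -2 + 2 = 0$)
$r{\left(P \right)} = -3 + \left(-3 + P\right) \left(5 + P\right)$ ($r{\left(P \right)} = -3 + \left(P - 3\right) \left(P + 5\right) = -3 + \left(-3 + P\right) \left(5 + P\right)$)
$h{\left(b,u \right)} = \frac{b}{-19 + u}$ ($h{\left(b,u \right)} = \frac{b + 0}{u + \left(-18 + \left(-1\right)^{2} + 2 \left(-1\right)\right)} = \frac{b}{u - 19} = \frac{b}{-19 + u}$)
$- 56 h{\left(-3,1 \right)} - 102 = - 56 \left(- \frac{3}{-19 + 1}\right) - 102 = - 56 \left(- \frac{3}{-18}\right) - 102 = - 56 \left(\left(-3\right) \left(- \frac{1}{18}\right)\right) - 102 = \left(-56\right) \frac{1}{6} - 102 = - \frac{28}{3} - 102 = - \frac{334}{3}$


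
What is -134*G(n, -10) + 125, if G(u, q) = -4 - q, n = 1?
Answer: -679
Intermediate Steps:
-134*G(n, -10) + 125 = -134*(-4 - 1*(-10)) + 125 = -134*(-4 + 10) + 125 = -134*6 + 125 = -804 + 125 = -679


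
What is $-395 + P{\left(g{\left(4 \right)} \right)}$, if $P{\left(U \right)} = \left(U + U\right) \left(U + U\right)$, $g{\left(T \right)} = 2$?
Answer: $-379$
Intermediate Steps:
$P{\left(U \right)} = 4 U^{2}$ ($P{\left(U \right)} = 2 U 2 U = 4 U^{2}$)
$-395 + P{\left(g{\left(4 \right)} \right)} = -395 + 4 \cdot 2^{2} = -395 + 4 \cdot 4 = -395 + 16 = -379$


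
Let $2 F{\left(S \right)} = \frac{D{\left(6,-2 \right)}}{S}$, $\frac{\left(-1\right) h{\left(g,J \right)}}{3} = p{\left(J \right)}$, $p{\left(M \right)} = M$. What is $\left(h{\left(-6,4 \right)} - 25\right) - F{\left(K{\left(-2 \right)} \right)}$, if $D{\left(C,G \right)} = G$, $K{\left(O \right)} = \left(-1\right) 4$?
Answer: $- \frac{149}{4} \approx -37.25$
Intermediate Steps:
$K{\left(O \right)} = -4$
$h{\left(g,J \right)} = - 3 J$
$F{\left(S \right)} = - \frac{1}{S}$ ($F{\left(S \right)} = \frac{\left(-2\right) \frac{1}{S}}{2} = - \frac{1}{S}$)
$\left(h{\left(-6,4 \right)} - 25\right) - F{\left(K{\left(-2 \right)} \right)} = \left(\left(-3\right) 4 - 25\right) - - \frac{1}{-4} = \left(-12 - 25\right) - \left(-1\right) \left(- \frac{1}{4}\right) = -37 - \frac{1}{4} = - \frac{149}{4}$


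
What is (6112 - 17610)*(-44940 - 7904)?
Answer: 607600312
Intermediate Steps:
(6112 - 17610)*(-44940 - 7904) = -11498*(-52844) = 607600312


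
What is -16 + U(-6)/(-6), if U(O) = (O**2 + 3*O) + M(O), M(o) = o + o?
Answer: -17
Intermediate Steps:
M(o) = 2*o
U(O) = O**2 + 5*O (U(O) = (O**2 + 3*O) + 2*O = O**2 + 5*O)
-16 + U(-6)/(-6) = -16 + (-6*(5 - 6))/(-6) = -16 - (-1)*(-1) = -16 - 1/6*6 = -16 - 1 = -17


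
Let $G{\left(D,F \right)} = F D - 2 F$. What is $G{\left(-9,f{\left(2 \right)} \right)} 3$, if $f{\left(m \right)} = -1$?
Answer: $33$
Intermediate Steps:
$G{\left(D,F \right)} = - 2 F + D F$ ($G{\left(D,F \right)} = D F - 2 F = - 2 F + D F$)
$G{\left(-9,f{\left(2 \right)} \right)} 3 = - (-2 - 9) 3 = \left(-1\right) \left(-11\right) 3 = 11 \cdot 3 = 33$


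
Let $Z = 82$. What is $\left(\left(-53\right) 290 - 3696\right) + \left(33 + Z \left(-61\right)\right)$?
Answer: $-24035$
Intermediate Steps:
$\left(\left(-53\right) 290 - 3696\right) + \left(33 + Z \left(-61\right)\right) = \left(\left(-53\right) 290 - 3696\right) + \left(33 + 82 \left(-61\right)\right) = \left(-15370 - 3696\right) + \left(33 - 5002\right) = -19066 - 4969 = -24035$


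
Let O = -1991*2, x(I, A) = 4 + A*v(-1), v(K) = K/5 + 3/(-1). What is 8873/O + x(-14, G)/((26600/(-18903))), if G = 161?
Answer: 11950904611/33100375 ≈ 361.05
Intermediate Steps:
v(K) = -3 + K/5 (v(K) = K*(⅕) + 3*(-1) = K/5 - 3 = -3 + K/5)
x(I, A) = 4 - 16*A/5 (x(I, A) = 4 + A*(-3 + (⅕)*(-1)) = 4 + A*(-3 - ⅕) = 4 + A*(-16/5) = 4 - 16*A/5)
O = -3982
8873/O + x(-14, G)/((26600/(-18903))) = 8873/(-3982) + (4 - 16/5*161)/((26600/(-18903))) = 8873*(-1/3982) + (4 - 2576/5)/((26600*(-1/18903))) = -8873/3982 - 2556/(5*(-26600/18903)) = -8873/3982 - 2556/5*(-18903/26600) = -8873/3982 + 12079017/33250 = 11950904611/33100375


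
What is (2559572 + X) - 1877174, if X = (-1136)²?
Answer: 1972894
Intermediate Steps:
X = 1290496
(2559572 + X) - 1877174 = (2559572 + 1290496) - 1877174 = 3850068 - 1877174 = 1972894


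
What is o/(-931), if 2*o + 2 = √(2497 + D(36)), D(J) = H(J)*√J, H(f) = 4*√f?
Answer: 1/931 - √2641/1862 ≈ -0.026526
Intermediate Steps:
D(J) = 4*J (D(J) = (4*√J)*√J = 4*J)
o = -1 + √2641/2 (o = -1 + √(2497 + 4*36)/2 = -1 + √(2497 + 144)/2 = -1 + √2641/2 ≈ 24.695)
o/(-931) = (-1 + √2641/2)/(-931) = (-1 + √2641/2)*(-1/931) = 1/931 - √2641/1862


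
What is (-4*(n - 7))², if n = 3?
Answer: 256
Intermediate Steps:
(-4*(n - 7))² = (-4*(3 - 7))² = (-4*(-4))² = 16² = 256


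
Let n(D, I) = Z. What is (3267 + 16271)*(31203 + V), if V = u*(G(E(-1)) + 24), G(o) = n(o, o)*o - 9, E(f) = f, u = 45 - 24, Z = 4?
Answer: 614157492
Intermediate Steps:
n(D, I) = 4
u = 21
G(o) = -9 + 4*o (G(o) = 4*o - 9 = -9 + 4*o)
V = 231 (V = 21*((-9 + 4*(-1)) + 24) = 21*((-9 - 4) + 24) = 21*(-13 + 24) = 21*11 = 231)
(3267 + 16271)*(31203 + V) = (3267 + 16271)*(31203 + 231) = 19538*31434 = 614157492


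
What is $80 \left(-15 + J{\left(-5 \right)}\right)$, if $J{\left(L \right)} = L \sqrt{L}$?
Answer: $-1200 - 400 i \sqrt{5} \approx -1200.0 - 894.43 i$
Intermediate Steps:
$J{\left(L \right)} = L^{\frac{3}{2}}$
$80 \left(-15 + J{\left(-5 \right)}\right) = 80 \left(-15 + \left(-5\right)^{\frac{3}{2}}\right) = 80 \left(-15 - 5 i \sqrt{5}\right) = -1200 - 400 i \sqrt{5}$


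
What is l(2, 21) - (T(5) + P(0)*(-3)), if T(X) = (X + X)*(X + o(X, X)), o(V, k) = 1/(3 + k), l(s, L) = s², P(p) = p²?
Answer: -189/4 ≈ -47.250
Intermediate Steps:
T(X) = 2*X*(X + 1/(3 + X)) (T(X) = (X + X)*(X + 1/(3 + X)) = (2*X)*(X + 1/(3 + X)) = 2*X*(X + 1/(3 + X)))
l(2, 21) - (T(5) + P(0)*(-3)) = 2² - (2*5*(1 + 5*(3 + 5))/(3 + 5) + 0²*(-3)) = 4 - (2*5*(1 + 5*8)/8 + 0*(-3)) = 4 - (2*5*(⅛)*(1 + 40) + 0) = 4 - (2*5*(⅛)*41 + 0) = 4 - (205/4 + 0) = 4 - 1*205/4 = 4 - 205/4 = -189/4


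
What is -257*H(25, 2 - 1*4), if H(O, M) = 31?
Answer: -7967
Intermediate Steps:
-257*H(25, 2 - 1*4) = -257*31 = -7967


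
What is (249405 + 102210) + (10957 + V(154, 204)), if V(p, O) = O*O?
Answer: 404188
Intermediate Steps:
V(p, O) = O**2
(249405 + 102210) + (10957 + V(154, 204)) = (249405 + 102210) + (10957 + 204**2) = 351615 + (10957 + 41616) = 351615 + 52573 = 404188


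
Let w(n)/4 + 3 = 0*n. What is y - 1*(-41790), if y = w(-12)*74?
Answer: 40902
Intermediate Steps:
w(n) = -12 (w(n) = -12 + 4*(0*n) = -12 + 4*0 = -12 + 0 = -12)
y = -888 (y = -12*74 = -888)
y - 1*(-41790) = -888 - 1*(-41790) = -888 + 41790 = 40902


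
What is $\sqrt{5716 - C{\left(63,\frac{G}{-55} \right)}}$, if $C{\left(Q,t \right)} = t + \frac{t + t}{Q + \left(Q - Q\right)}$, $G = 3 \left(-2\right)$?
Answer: $\frac{29 \sqrt{362670}}{231} \approx 75.604$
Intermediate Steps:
$G = -6$
$C{\left(Q,t \right)} = t + \frac{2 t}{Q}$ ($C{\left(Q,t \right)} = t + \frac{2 t}{Q + 0} = t + \frac{2 t}{Q}$)
$\sqrt{5716 - C{\left(63,\frac{G}{-55} \right)}} = \sqrt{5716 - \frac{- \frac{6}{-55} \left(2 + 63\right)}{63}} = \sqrt{5716 - \left(-6\right) \left(- \frac{1}{55}\right) \frac{1}{63} \cdot 65} = \sqrt{5716 - \frac{6}{55} \cdot \frac{1}{63} \cdot 65} = \sqrt{5716 - \frac{26}{231}} = \sqrt{\frac{1320370}{231}} = \frac{29 \sqrt{362670}}{231}$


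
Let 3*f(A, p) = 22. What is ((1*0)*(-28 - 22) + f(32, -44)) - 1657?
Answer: -4949/3 ≈ -1649.7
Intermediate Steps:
f(A, p) = 22/3 (f(A, p) = (⅓)*22 = 22/3)
((1*0)*(-28 - 22) + f(32, -44)) - 1657 = ((1*0)*(-28 - 22) + 22/3) - 1657 = (0*(-50) + 22/3) - 1657 = (0 + 22/3) - 1657 = 22/3 - 1657 = -4949/3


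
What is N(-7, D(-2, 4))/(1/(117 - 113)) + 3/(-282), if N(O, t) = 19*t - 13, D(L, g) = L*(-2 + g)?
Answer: -33465/94 ≈ -356.01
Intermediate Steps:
N(O, t) = -13 + 19*t
N(-7, D(-2, 4))/(1/(117 - 113)) + 3/(-282) = (-13 + 19*(-2*(-2 + 4)))/(1/(117 - 113)) + 3/(-282) = (-13 + 19*(-2*2))/(1/4) + 3*(-1/282) = (-13 + 19*(-4))/(1/4) - 1/94 = (-13 - 76)*4 - 1/94 = -89*4 - 1/94 = -356 - 1/94 = -33465/94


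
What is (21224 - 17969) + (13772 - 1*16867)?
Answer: 160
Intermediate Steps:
(21224 - 17969) + (13772 - 1*16867) = 3255 + (13772 - 16867) = 3255 - 3095 = 160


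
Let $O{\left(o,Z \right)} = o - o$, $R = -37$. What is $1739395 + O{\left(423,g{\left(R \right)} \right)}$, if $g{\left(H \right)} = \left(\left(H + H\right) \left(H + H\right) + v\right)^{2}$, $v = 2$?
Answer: $1739395$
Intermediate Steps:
$g{\left(H \right)} = \left(2 + 4 H^{2}\right)^{2}$ ($g{\left(H \right)} = \left(\left(H + H\right) \left(H + H\right) + 2\right)^{2} = \left(2 H 2 H + 2\right)^{2} = \left(4 H^{2} + 2\right)^{2} = \left(2 + 4 H^{2}\right)^{2}$)
$O{\left(o,Z \right)} = 0$
$1739395 + O{\left(423,g{\left(R \right)} \right)} = 1739395 + 0 = 1739395$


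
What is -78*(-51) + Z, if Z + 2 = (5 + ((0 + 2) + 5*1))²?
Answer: 4120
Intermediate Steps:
Z = 142 (Z = -2 + (5 + ((0 + 2) + 5*1))² = -2 + (5 + (2 + 5))² = -2 + (5 + 7)² = -2 + 12² = -2 + 144 = 142)
-78*(-51) + Z = -78*(-51) + 142 = 3978 + 142 = 4120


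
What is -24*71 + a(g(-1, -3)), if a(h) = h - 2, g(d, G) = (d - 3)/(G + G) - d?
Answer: -5113/3 ≈ -1704.3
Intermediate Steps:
g(d, G) = -d + (-3 + d)/(2*G) (g(d, G) = (-3 + d)/((2*G)) - d = (-3 + d)*(1/(2*G)) - d = (-3 + d)/(2*G) - d = -d + (-3 + d)/(2*G))
a(h) = -2 + h
-24*71 + a(g(-1, -3)) = -24*71 + (-2 + (½)*(-3 - 1 - 2*(-3)*(-1))/(-3)) = -1704 + (-2 + (½)*(-⅓)*(-3 - 1 - 6)) = -1704 + (-2 + (½)*(-⅓)*(-10)) = -1704 + (-2 + 5/3) = -1704 - ⅓ = -5113/3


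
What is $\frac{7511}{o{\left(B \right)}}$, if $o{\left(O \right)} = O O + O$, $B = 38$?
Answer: $\frac{7511}{1482} \approx 5.0682$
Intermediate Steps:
$o{\left(O \right)} = O + O^{2}$ ($o{\left(O \right)} = O^{2} + O = O + O^{2}$)
$\frac{7511}{o{\left(B \right)}} = \frac{7511}{38 \left(1 + 38\right)} = \frac{7511}{38 \cdot 39} = \frac{7511}{1482}$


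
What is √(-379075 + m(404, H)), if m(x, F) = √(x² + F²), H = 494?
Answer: √(-379075 + 2*√101813) ≈ 615.17*I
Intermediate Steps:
m(x, F) = √(F² + x²)
√(-379075 + m(404, H)) = √(-379075 + √(494² + 404²)) = √(-379075 + √(244036 + 163216)) = √(-379075 + √407252) = √(-379075 + 2*√101813)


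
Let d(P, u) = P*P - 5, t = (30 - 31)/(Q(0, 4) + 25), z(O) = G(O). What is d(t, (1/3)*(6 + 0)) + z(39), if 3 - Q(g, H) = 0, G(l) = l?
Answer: 26657/784 ≈ 34.001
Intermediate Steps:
Q(g, H) = 3 (Q(g, H) = 3 - 1*0 = 3 + 0 = 3)
z(O) = O
t = -1/28 (t = (30 - 31)/(3 + 25) = -1/28 ≈ -0.035714)
d(P, u) = -5 + P² (d(P, u) = P² - 5 = -5 + P²)
d(t, (1/3)*(6 + 0)) + z(39) = (-5 + (-1/28)²) + 39 = (-5 + 1/784) + 39 = -3919/784 + 39 = 26657/784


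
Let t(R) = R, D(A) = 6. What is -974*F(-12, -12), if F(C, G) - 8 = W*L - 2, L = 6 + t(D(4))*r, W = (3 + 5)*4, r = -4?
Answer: 555180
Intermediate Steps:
W = 32 (W = 8*4 = 32)
L = -18 (L = 6 + 6*(-4) = 6 - 24 = -18)
F(C, G) = -570 (F(C, G) = 8 + (32*(-18) - 2) = 8 + (-576 - 2) = 8 - 578 = -570)
-974*F(-12, -12) = -974*(-570) = 555180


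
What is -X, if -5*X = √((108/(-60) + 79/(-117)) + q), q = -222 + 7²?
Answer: I*√6672445/975 ≈ 2.6493*I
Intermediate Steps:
q = -173 (q = -222 + 49 = -173)
X = -I*√6672445/975 (X = -√((108/(-60) + 79/(-117)) - 173)/5 = -√((108*(-1/60) + 79*(-1/117)) - 173)/5 = -√((-9/5 - 79/117) - 173)/5 = -√(-1448/585 - 173)/5 = -I*√6672445/975 ≈ -2.6493*I)
-X = -(-1)*I*√6672445/975 = I*√6672445/975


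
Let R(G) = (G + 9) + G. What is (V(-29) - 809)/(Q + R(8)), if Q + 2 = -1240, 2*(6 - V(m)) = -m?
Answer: 1635/2434 ≈ 0.67173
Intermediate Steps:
V(m) = 6 + m/2 (V(m) = 6 - (-1)*m/2 = 6 + m/2)
Q = -1242 (Q = -2 - 1240 = -1242)
R(G) = 9 + 2*G (R(G) = (9 + G) + G = 9 + 2*G)
(V(-29) - 809)/(Q + R(8)) = ((6 + (1/2)*(-29)) - 809)/(-1242 + (9 + 2*8)) = ((6 - 29/2) - 809)/(-1242 + (9 + 16)) = (-17/2 - 809)/(-1242 + 25) = -1635/2/(-1217) = -1635/2*(-1/1217) = 1635/2434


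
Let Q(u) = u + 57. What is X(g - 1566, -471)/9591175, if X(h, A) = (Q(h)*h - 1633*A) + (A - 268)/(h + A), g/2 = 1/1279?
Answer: 13349233451255578412/40876541548345194175 ≈ 0.32657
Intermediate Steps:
Q(u) = 57 + u
g = 2/1279 ≈ 0.0015637
X(h, A) = -1633*A + h*(57 + h) + (-268 + A)/(A + h) (X(h, A) = ((57 + h)*h - 1633*A) + (A - 268)/(h + A) = (h*(57 + h) - 1633*A) + (-268 + A)/(A + h) = (-1633*A + h*(57 + h)) + (-268 + A)/(A + h) = -1633*A + h*(57 + h) + (-268 + A)/(A + h))
X(g - 1566, -471)/9591175 = ((-268 - 471 - 1633*(-471)² + (2/1279 - 1566)²*(57 + (2/1279 - 1566)) - 1633*(-471)*(2/1279 - 1566) - 471*(2/1279 - 1566)*(57 + (2/1279 - 1566)))/(-471 + (2/1279 - 1566)))/9591175 = ((-268 - 471 - 1633*221841 + (-2002912/1279)²*(57 - 2002912/1279) - 1633*(-471)*(-2002912/1279) - 471*(-2002912/1279)*(57 - 2002912/1279))/(-471 - 2002912/1279))*(1/9591175) = ((-268 - 471 - 362266353 + (4011656479744/1635841)*(-1930009/1279) - 1540525744416/1279 - 471*(-2002912/1279)*(-1930009/1279))/(-2605321/1279))*(1/9591175) = -1279*(-268 - 471 - 362266353 - 7742533110814237696/2092240639 - 1540525744416/1279 - 1820715585703968/1635841)/2605321*(1/9591175) = -1279/2605321*(-13349233451255578412/2092240639)*(1/9591175) = (13349233451255578412/4261890909961)*(1/9591175) = 13349233451255578412/40876541548345194175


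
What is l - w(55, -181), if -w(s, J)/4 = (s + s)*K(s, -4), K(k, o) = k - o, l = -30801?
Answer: -4841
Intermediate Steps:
w(s, J) = -8*s*(4 + s) (w(s, J) = -4*(s + s)*(s - 1*(-4)) = -4*2*s*(s + 4) = -4*2*s*(4 + s) = -8*s*(4 + s))
l - w(55, -181) = -30801 - (-8)*55*(4 + 55) = -30801 - (-8)*55*59 = -30801 - 1*(-25960) = -30801 + 25960 = -4841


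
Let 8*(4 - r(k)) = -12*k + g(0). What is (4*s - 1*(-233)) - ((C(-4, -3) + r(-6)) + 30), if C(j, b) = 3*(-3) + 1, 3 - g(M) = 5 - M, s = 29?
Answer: 1327/4 ≈ 331.75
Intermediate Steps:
g(M) = -2 + M (g(M) = 3 - (5 - M) = 3 + (-5 + M) = -2 + M)
r(k) = 17/4 + 3*k/2 (r(k) = 4 - (-12*k + (-2 + 0))/8 = 4 - (-12*k - 2)/8 = 4 - (-2 - 12*k)/8 = 4 + (1/4 + 3*k/2) = 17/4 + 3*k/2)
C(j, b) = -8 (C(j, b) = -9 + 1 = -8)
(4*s - 1*(-233)) - ((C(-4, -3) + r(-6)) + 30) = (4*29 - 1*(-233)) - ((-8 + (17/4 + (3/2)*(-6))) + 30) = (116 + 233) - ((-8 + (17/4 - 9)) + 30) = 349 - ((-8 - 19/4) + 30) = 349 - (-51/4 + 30) = 349 - 1*69/4 = 349 - 69/4 = 1327/4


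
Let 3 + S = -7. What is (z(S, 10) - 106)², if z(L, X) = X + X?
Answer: 7396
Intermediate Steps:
S = -10 (S = -3 - 7 = -10)
z(L, X) = 2*X
(z(S, 10) - 106)² = (2*10 - 106)² = (20 - 106)² = (-86)² = 7396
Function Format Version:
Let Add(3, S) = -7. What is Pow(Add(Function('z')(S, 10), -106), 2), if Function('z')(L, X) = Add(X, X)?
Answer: 7396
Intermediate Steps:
S = -10 (S = Add(-3, -7) = -10)
Function('z')(L, X) = Mul(2, X)
Pow(Add(Function('z')(S, 10), -106), 2) = Pow(Add(Mul(2, 10), -106), 2) = Pow(Add(20, -106), 2) = Pow(-86, 2) = 7396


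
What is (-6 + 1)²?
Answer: 25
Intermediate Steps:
(-6 + 1)² = (-5)² = 25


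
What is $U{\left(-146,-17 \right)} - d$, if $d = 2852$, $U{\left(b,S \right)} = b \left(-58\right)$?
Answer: $5616$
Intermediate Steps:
$U{\left(b,S \right)} = - 58 b$
$U{\left(-146,-17 \right)} - d = \left(-58\right) \left(-146\right) - 2852 = 8468 - 2852 = 5616$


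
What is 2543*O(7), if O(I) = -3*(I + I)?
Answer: -106806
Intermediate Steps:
O(I) = -6*I
2543*O(7) = 2543*(-6*7) = 2543*(-42) = -106806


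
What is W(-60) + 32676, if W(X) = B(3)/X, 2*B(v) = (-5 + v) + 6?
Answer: 980279/30 ≈ 32676.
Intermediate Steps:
B(v) = ½ + v/2 (B(v) = ((-5 + v) + 6)/2 = (1 + v)/2 = ½ + v/2)
W(X) = 2/X (W(X) = (½ + (½)*3)/X = (½ + 3/2)/X = 2/X)
W(-60) + 32676 = 2/(-60) + 32676 = 2*(-1/60) + 32676 = -1/30 + 32676 = 980279/30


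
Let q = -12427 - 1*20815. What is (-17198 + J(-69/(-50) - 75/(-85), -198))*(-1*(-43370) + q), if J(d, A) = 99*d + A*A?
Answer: 95686695528/425 ≈ 2.2515e+8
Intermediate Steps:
q = -33242 (q = -12427 - 20815 = -33242)
J(d, A) = A² + 99*d (J(d, A) = 99*d + A² = A² + 99*d)
(-17198 + J(-69/(-50) - 75/(-85), -198))*(-1*(-43370) + q) = (-17198 + ((-198)² + 99*(-69/(-50) - 75/(-85))))*(-1*(-43370) - 33242) = (-17198 + (39204 + 99*(-69*(-1/50) - 75*(-1/85))))*(43370 - 33242) = (-17198 + (39204 + 99*(69/50 + 15/17)))*10128 = (-17198 + (39204 + 99*(1923/850)))*10128 = (-17198 + (39204 + 190377/850))*10128 = (-17198 + 33513777/850)*10128 = (18895477/850)*10128 = 95686695528/425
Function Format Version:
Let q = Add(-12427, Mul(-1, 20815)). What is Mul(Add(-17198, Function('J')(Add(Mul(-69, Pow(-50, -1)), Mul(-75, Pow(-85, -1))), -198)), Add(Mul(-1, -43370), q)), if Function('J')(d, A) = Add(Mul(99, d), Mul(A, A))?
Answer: Rational(95686695528, 425) ≈ 2.2515e+8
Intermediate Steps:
q = -33242 (q = Add(-12427, -20815) = -33242)
Function('J')(d, A) = Add(Pow(A, 2), Mul(99, d)) (Function('J')(d, A) = Add(Mul(99, d), Pow(A, 2)) = Add(Pow(A, 2), Mul(99, d)))
Mul(Add(-17198, Function('J')(Add(Mul(-69, Pow(-50, -1)), Mul(-75, Pow(-85, -1))), -198)), Add(Mul(-1, -43370), q)) = Mul(Add(-17198, Add(Pow(-198, 2), Mul(99, Add(Mul(-69, Pow(-50, -1)), Mul(-75, Pow(-85, -1)))))), Add(Mul(-1, -43370), -33242)) = Mul(Add(-17198, Add(39204, Mul(99, Add(Mul(-69, Rational(-1, 50)), Mul(-75, Rational(-1, 85)))))), Add(43370, -33242)) = Mul(Add(-17198, Add(39204, Mul(99, Add(Rational(69, 50), Rational(15, 17))))), 10128) = Mul(Add(-17198, Add(39204, Mul(99, Rational(1923, 850)))), 10128) = Mul(Add(-17198, Add(39204, Rational(190377, 850))), 10128) = Mul(Add(-17198, Rational(33513777, 850)), 10128) = Mul(Rational(18895477, 850), 10128) = Rational(95686695528, 425)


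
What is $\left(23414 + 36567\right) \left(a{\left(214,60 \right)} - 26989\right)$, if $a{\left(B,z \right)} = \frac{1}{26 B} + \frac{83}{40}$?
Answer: $- \frac{90064620322557}{55640} \approx -1.6187 \cdot 10^{9}$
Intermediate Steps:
$a{\left(B,z \right)} = \frac{83}{40} + \frac{1}{26 B}$ ($a{\left(B,z \right)} = \frac{1}{26 B} + 83 \cdot \frac{1}{40} = \frac{1}{26 B} + \frac{83}{40} = \frac{83}{40} + \frac{1}{26 B}$)
$\left(23414 + 36567\right) \left(a{\left(214,60 \right)} - 26989\right) = \left(23414 + 36567\right) \left(\frac{20 + 1079 \cdot 214}{520 \cdot 214} - 26989\right) = 59981 \left(\frac{1}{520} \cdot \frac{1}{214} \left(20 + 230906\right) - 26989\right) = 59981 \left(\frac{1}{520} \cdot \frac{1}{214} \cdot 230926 - 26989\right) = 59981 \left(\frac{115463}{55640} - 26989\right) = 59981 \left(- \frac{1501552497}{55640}\right) = - \frac{90064620322557}{55640}$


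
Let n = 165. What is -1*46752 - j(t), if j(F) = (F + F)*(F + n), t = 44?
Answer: -65144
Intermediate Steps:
j(F) = 2*F*(165 + F) (j(F) = (F + F)*(F + 165) = (2*F)*(165 + F) = 2*F*(165 + F))
-1*46752 - j(t) = -1*46752 - 2*44*(165 + 44) = -46752 - 2*44*209 = -46752 - 1*18392 = -46752 - 18392 = -65144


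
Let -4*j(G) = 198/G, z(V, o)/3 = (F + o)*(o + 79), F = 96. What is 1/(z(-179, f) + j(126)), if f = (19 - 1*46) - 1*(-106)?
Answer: 28/2322589 ≈ 1.2056e-5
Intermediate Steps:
f = 79 (f = (19 - 46) + 106 = -27 + 106 = 79)
z(V, o) = 3*(79 + o)*(96 + o) (z(V, o) = 3*((96 + o)*(o + 79)) = 3*((96 + o)*(79 + o)) = 3*((79 + o)*(96 + o)) = 3*(79 + o)*(96 + o))
j(G) = -99/(2*G)
1/(z(-179, f) + j(126)) = 1/((22752 + 3*79**2 + 525*79) - 99/2/126) = 1/((22752 + 3*6241 + 41475) - 99/2*1/126) = 1/((22752 + 18723 + 41475) - 11/28) = 1/(82950 - 11/28) = 1/(2322589/28) = 28/2322589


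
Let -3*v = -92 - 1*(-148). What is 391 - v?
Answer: 1229/3 ≈ 409.67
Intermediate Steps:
v = -56/3 (v = -(-92 - 1*(-148))/3 = -(-92 + 148)/3 = -1/3*56 = -56/3 ≈ -18.667)
391 - v = 391 - 1*(-56/3) = 391 + 56/3 = 1229/3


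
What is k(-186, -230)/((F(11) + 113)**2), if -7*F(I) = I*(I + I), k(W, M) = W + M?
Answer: -20384/301401 ≈ -0.067631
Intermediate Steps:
k(W, M) = M + W
F(I) = -2*I**2/7 (F(I) = -I*(I + I)/7 = -I*2*I/7 = -2*I**2/7)
k(-186, -230)/((F(11) + 113)**2) = (-230 - 186)/((-2/7*11**2 + 113)**2) = -416/(-2/7*121 + 113)**2 = -416/(-242/7 + 113)**2 = -416/((549/7)**2) = -416/301401/49 = -416*49/301401 = -20384/301401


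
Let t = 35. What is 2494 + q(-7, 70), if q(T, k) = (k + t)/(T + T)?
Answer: 4973/2 ≈ 2486.5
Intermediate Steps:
q(T, k) = (35 + k)/(2*T) (q(T, k) = (k + 35)/(T + T) = (35 + k)/((2*T)) = (35 + k)*(1/(2*T)) = (35 + k)/(2*T))
2494 + q(-7, 70) = 2494 + (1/2)*(35 + 70)/(-7) = 2494 + (1/2)*(-1/7)*105 = 2494 - 15/2 = 4973/2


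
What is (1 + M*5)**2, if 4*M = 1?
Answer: 81/16 ≈ 5.0625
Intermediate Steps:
M = 1/4 (M = (1/4)*1 = 1/4 ≈ 0.25000)
(1 + M*5)**2 = (1 + (1/4)*5)**2 = (1 + 5/4)**2 = (9/4)**2 = 81/16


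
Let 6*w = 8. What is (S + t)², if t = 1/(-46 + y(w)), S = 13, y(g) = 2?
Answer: 326041/1936 ≈ 168.41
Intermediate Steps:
w = 4/3 (w = (⅙)*8 = 4/3 ≈ 1.3333)
t = -1/44 (t = 1/(-46 + 2) = 1/(-44) = -1/44 ≈ -0.022727)
(S + t)² = (13 - 1/44)² = (571/44)² = 326041/1936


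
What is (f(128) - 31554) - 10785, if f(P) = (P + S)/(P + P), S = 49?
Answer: -10838607/256 ≈ -42338.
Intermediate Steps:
f(P) = (49 + P)/(2*P) (f(P) = (P + 49)/(P + P) = (49 + P)/((2*P)) = (49 + P)*(1/(2*P)) = (49 + P)/(2*P))
(f(128) - 31554) - 10785 = ((½)*(49 + 128)/128 - 31554) - 10785 = ((½)*(1/128)*177 - 31554) - 10785 = (177/256 - 31554) - 10785 = -8077647/256 - 10785 = -10838607/256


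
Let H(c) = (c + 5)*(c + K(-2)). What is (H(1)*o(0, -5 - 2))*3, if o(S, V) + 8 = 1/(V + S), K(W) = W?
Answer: 1026/7 ≈ 146.57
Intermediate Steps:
o(S, V) = -8 + 1/(S + V) (o(S, V) = -8 + 1/(V + S) = -8 + 1/(S + V))
H(c) = (-2 + c)*(5 + c) (H(c) = (c + 5)*(c - 2) = (5 + c)*(-2 + c) = (-2 + c)*(5 + c))
(H(1)*o(0, -5 - 2))*3 = ((-10 + 1² + 3*1)*((1 - 8*0 - 8*(-5 - 2))/(0 + (-5 - 2))))*3 = ((-10 + 1 + 3)*((1 + 0 - 8*(-7))/(0 - 7)))*3 = -6*(1 + 0 + 56)/(-7)*3 = -(-6)*57/7*3 = -6*(-57/7)*3 = (342/7)*3 = 1026/7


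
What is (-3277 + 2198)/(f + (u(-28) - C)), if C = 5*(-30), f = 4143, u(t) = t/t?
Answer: -1079/4294 ≈ -0.25128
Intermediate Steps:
u(t) = 1
C = -150
(-3277 + 2198)/(f + (u(-28) - C)) = (-3277 + 2198)/(4143 + (1 - 1*(-150))) = -1079/(4143 + (1 + 150)) = -1079/(4143 + 151) = -1079/4294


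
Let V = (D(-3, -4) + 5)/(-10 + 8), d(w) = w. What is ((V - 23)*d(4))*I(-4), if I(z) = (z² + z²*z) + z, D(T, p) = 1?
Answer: 5408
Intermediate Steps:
I(z) = z + z² + z³ (I(z) = (z² + z³) + z = z + z² + z³)
V = -3 (V = (1 + 5)/(-10 + 8) = 6/(-2) = 6*(-½) = -3)
((V - 23)*d(4))*I(-4) = ((-3 - 23)*4)*(-4*(1 - 4 + (-4)²)) = (-26*4)*(-4*(1 - 4 + 16)) = -(-416)*13 = -104*(-52) = 5408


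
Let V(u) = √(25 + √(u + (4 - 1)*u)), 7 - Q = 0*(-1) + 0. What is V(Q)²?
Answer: 25 + 2*√7 ≈ 30.292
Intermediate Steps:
Q = 7 (Q = 7 - (0*(-1) + 0) = 7 - (0 + 0) = 7 - 1*0 = 7 + 0 = 7)
V(u) = √(25 + 2*√u) (V(u) = √(25 + √(u + 3*u)) = √(25 + √(4*u)) = √(25 + 2*√u))
V(Q)² = (√(25 + 2*√7))² = 25 + 2*√7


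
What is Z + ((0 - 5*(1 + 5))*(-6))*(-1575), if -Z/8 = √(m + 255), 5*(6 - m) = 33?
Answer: -283500 - 16*√1590/5 ≈ -2.8363e+5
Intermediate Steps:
m = -⅗ (m = 6 - ⅕*33 = 6 - 33/5 = -⅗ ≈ -0.60000)
Z = -16*√1590/5 (Z = -8*√(-⅗ + 255) = -16*√1590/5 ≈ -127.60)
Z + ((0 - 5*(1 + 5))*(-6))*(-1575) = -16*√1590/5 + ((0 - 5*(1 + 5))*(-6))*(-1575) = -16*√1590/5 + ((0 - 5*6)*(-6))*(-1575) = -16*√1590/5 + ((0 - 30)*(-6))*(-1575) = -16*√1590/5 - 30*(-6)*(-1575) = -16*√1590/5 + 180*(-1575) = -16*√1590/5 - 283500 = -283500 - 16*√1590/5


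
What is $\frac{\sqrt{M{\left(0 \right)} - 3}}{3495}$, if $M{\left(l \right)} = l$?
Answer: $\frac{i \sqrt{3}}{3495} \approx 0.00049558 i$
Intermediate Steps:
$\frac{\sqrt{M{\left(0 \right)} - 3}}{3495} = \frac{\sqrt{0 - 3}}{3495} = \frac{\sqrt{-3}}{3495} = \frac{i \sqrt{3}}{3495}$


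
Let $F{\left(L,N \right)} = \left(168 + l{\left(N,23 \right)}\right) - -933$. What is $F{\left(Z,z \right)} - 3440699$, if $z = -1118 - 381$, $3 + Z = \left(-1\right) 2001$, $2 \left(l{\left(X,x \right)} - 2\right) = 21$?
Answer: $- \frac{6879171}{2} \approx -3.4396 \cdot 10^{6}$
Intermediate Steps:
$l{\left(X,x \right)} = \frac{25}{2}$ ($l{\left(X,x \right)} = 2 + \frac{1}{2} \cdot 21 = 2 + \frac{21}{2} = \frac{25}{2}$)
$Z = -2004$ ($Z = -3 - 2001 = -2004$)
$z = -1499$
$F{\left(L,N \right)} = \frac{2227}{2}$ ($F{\left(L,N \right)} = \left(168 + \frac{25}{2}\right) - -933 = \frac{361}{2} + 933 = \frac{2227}{2}$)
$F{\left(Z,z \right)} - 3440699 = \frac{2227}{2} - 3440699 = - \frac{6879171}{2}$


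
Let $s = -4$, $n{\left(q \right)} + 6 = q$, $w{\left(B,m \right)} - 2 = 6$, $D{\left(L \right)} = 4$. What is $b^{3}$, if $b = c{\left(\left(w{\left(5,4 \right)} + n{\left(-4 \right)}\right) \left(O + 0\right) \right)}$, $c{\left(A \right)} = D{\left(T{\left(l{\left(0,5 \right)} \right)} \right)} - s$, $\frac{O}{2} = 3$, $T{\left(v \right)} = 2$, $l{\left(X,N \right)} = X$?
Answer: $512$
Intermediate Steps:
$w{\left(B,m \right)} = 8$ ($w{\left(B,m \right)} = 2 + 6 = 8$)
$n{\left(q \right)} = -6 + q$
$O = 6$ ($O = 2 \cdot 3 = 6$)
$c{\left(A \right)} = 8$ ($c{\left(A \right)} = 4 - -4 = 4 + 4 = 8$)
$b = 8$
$b^{3} = 8^{3} = 512$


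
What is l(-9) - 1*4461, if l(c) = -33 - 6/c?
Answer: -13480/3 ≈ -4493.3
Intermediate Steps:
l(c) = -33 - 6/c
l(-9) - 1*4461 = (-33 - 6/(-9)) - 1*4461 = (-33 - 6*(-1/9)) - 4461 = (-33 + 2/3) - 4461 = -97/3 - 4461 = -13480/3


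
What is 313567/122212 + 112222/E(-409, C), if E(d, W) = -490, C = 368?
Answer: -6780613617/29941940 ≈ -226.46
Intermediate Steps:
313567/122212 + 112222/E(-409, C) = 313567/122212 + 112222/(-490) = 313567*(1/122212) + 112222*(-1/490) = 313567/122212 - 56111/245 = -6780613617/29941940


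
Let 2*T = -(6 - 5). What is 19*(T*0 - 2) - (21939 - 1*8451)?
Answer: -13526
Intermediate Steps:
T = -½ (T = (-(6 - 5))/2 = (-1*1)/2 = (½)*(-1) = -½ ≈ -0.50000)
19*(T*0 - 2) - (21939 - 1*8451) = 19*(-½*0 - 2) - (21939 - 1*8451) = 19*(0 - 2) - (21939 - 8451) = 19*(-2) - 1*13488 = -38 - 13488 = -13526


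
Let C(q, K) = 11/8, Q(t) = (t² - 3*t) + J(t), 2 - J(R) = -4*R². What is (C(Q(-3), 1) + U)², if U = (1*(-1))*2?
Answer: 25/64 ≈ 0.39063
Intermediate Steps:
J(R) = 2 + 4*R² (J(R) = 2 - (-4)*R² = 2 + 4*R²)
U = -2 (U = -1*2 = -2)
Q(t) = 2 - 3*t + 5*t² (Q(t) = (t² - 3*t) + (2 + 4*t²) = 2 - 3*t + 5*t²)
C(q, K) = 11/8 (C(q, K) = 11*(⅛) = 11/8)
(C(Q(-3), 1) + U)² = (11/8 - 2)² = (-5/8)² = 25/64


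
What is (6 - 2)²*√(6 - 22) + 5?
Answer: 5 + 64*I ≈ 5.0 + 64.0*I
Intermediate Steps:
(6 - 2)²*√(6 - 22) + 5 = 4²*√(-16) + 5 = 16*(4*I) + 5 = 64*I + 5 = 5 + 64*I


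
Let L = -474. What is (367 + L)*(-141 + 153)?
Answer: -1284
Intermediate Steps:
(367 + L)*(-141 + 153) = (367 - 474)*(-141 + 153) = -107*12 = -1284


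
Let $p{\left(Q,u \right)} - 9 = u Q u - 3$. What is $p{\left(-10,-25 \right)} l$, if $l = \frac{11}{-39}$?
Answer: $\frac{68684}{39} \approx 1761.1$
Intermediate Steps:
$p{\left(Q,u \right)} = 6 + Q u^{2}$ ($p{\left(Q,u \right)} = 9 + \left(u Q u - 3\right) = 9 + \left(Q u u - 3\right) = 9 + \left(Q u^{2} - 3\right) = 9 + \left(-3 + Q u^{2}\right) = 6 + Q u^{2}$)
$l = - \frac{11}{39}$ ($l = 11 \left(- \frac{1}{39}\right) = - \frac{11}{39} \approx -0.28205$)
$p{\left(-10,-25 \right)} l = \left(6 - 10 \left(-25\right)^{2}\right) \left(- \frac{11}{39}\right) = \left(6 - 6250\right) \left(- \frac{11}{39}\right) = \left(-6244\right) \left(- \frac{11}{39}\right) = \frac{68684}{39}$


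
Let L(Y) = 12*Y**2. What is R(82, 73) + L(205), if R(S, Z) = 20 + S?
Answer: 504402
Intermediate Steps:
R(82, 73) + L(205) = (20 + 82) + 12*205**2 = 102 + 12*42025 = 102 + 504300 = 504402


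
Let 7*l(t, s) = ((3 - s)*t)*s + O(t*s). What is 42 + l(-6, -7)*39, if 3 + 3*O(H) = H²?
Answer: 39567/7 ≈ 5652.4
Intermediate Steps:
O(H) = -1 + H²/3
l(t, s) = -⅐ + s²*t²/21 + s*t*(3 - s)/7 (l(t, s) = (((3 - s)*t)*s + (-1 + (t*s)²/3))/7 = ((t*(3 - s))*s + (-1 + (s*t)²/3))/7 = (s*t*(3 - s) + (-1 + (s²*t²)/3))/7 = (s*t*(3 - s) + (-1 + s²*t²/3))/7 = (-1 + s²*t²/3 + s*t*(3 - s))/7 = -⅐ + s²*t²/21 + s*t*(3 - s)/7)
42 + l(-6, -7)*39 = 42 + (-⅐ - ⅐*(-6)*(-7)² + (1/21)*(-7)²*(-6)² + (3/7)*(-7)*(-6))*39 = 42 + (-⅐ - ⅐*(-6)*49 + (1/21)*49*36 + 18)*39 = 42 + (-⅐ + 42 + 84 + 18)*39 = 42 + (1007/7)*39 = 42 + 39273/7 = 39567/7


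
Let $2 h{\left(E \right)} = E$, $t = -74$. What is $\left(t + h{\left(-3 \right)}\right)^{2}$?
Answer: $\frac{22801}{4} \approx 5700.3$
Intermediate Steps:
$h{\left(E \right)} = \frac{E}{2}$
$\left(t + h{\left(-3 \right)}\right)^{2} = \left(-74 + \frac{1}{2} \left(-3\right)\right)^{2} = \left(-74 - \frac{3}{2}\right)^{2} = \left(- \frac{151}{2}\right)^{2} = \frac{22801}{4}$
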